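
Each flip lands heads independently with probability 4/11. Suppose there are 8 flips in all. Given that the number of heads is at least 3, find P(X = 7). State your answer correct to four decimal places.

0.0071

X ~ Binomial(8, 0.363636). Want P(X=7 | X≥3) = P(X=7) / P(X≥3).
P(X=7) = C(8,7)·0.363636^7·0.636364^1 = 0.004280
P(X≥3) = 1 − 0.026893 − 0.122940 − 0.245881 = 0.604285
Ratio = 0.004280 / 0.604285 = 0.007083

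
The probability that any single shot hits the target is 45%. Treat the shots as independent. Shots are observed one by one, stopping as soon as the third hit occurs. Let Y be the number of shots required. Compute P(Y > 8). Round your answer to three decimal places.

0.220

Needing more than 8 shots ⇔ fewer than 3 successes in the first 8. With X ~ Binomial(8, 0.45), P(Y > 8) = P(X ≤ 2).
  k=0: C(8,0)·0.45^0·0.55^8 = 0.00837
  k=1: C(8,1)·0.45^1·0.55^7 = 0.05481
  k=2: C(8,2)·0.45^2·0.55^6 = 0.15695
P(X ≤ 2) = 0.22013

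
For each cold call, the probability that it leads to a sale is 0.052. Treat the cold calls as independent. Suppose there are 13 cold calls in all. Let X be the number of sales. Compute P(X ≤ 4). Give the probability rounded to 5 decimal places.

X ~ Binomial(13, 0.052); P(X ≤ 4) = Σ C(13,k) p^k (1−p)^(13−k) over k:
  k=0: C(13,0)·0.052^0·0.948^13 = 0.4994688
  k=1: C(13,1)·0.052^1·0.948^12 = 0.3561613
  k=2: C(13,2)·0.052^2·0.948^11 = 0.1172176
  k=3: C(13,3)·0.052^3·0.948^10 = 0.0235754
  k=4: C(13,4)·0.052^4·0.948^9 = 0.0032329
Total = 0.9996561

0.99966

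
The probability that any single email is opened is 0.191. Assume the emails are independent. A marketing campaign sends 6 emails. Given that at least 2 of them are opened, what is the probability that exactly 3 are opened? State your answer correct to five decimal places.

0.22877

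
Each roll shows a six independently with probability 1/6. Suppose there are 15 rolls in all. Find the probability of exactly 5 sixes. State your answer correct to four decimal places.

X ~ Binomial(n=15, p=0.166667).
P(X=5) = C(15,5) · p^5 · (1−p)^10
= 3003 · 0.0001286 · 0.16151 = 0.062372

0.0624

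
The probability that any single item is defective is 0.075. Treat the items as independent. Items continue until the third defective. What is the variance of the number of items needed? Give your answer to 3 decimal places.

Y = total items until the third success; negative binomial with r=3, p=0.075.
Var(Y) = r(1−p)/p² = 3·0.925 / 0.075² = 493.33333

493.333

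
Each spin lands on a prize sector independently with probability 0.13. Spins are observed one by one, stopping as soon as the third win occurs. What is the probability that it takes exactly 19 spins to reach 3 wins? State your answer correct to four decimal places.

Y = trial on which the third success occurs; negative binomial, r=3, p=0.13.
P(Y=19) = C(18,2) · p^3 · (1−p)^16
= 153 · 0.002197 · 0.10772 = 0.036210

0.0362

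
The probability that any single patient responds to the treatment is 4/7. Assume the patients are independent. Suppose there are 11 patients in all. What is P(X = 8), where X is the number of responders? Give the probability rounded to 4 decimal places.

0.1477

X ~ Binomial(n=11, p=0.571429).
P(X=8) = C(11,8) · p^8 · (1−p)^3
= 165 · 0.011368 · 0.078717 = 0.147655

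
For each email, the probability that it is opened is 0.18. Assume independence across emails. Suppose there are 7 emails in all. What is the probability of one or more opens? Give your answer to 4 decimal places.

P(at least one) = 1 − P(none) = 1 − (1 − 0.18)^7
= 1 − 0.249285 = 0.750715

0.7507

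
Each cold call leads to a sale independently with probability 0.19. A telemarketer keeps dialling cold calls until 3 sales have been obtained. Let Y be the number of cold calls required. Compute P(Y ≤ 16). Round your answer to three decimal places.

0.610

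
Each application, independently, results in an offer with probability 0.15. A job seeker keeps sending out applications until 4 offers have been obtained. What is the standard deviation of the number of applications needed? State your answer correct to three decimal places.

Y = total applications until the fourth success; negative binomial with r=4, p=0.15.
SD(Y) = √[r(1−p)/p²] = √(151.11111) = 12.29273

12.293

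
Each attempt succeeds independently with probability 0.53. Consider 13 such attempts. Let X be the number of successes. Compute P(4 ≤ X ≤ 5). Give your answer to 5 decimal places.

0.19129

X ~ Binomial(13, 0.53); P(4 ≤ X ≤ 5) = Σ C(13,k) p^k (1−p)^(13−k) over k:
  k=4: C(13,4)·0.53^4·0.47^9 = 0.0631379
  k=5: C(13,5)·0.53^5·0.47^8 = 0.1281565
Total = 0.1912945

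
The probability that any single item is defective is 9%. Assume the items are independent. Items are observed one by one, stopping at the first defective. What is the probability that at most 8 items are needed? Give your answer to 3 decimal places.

Y = number of items to the first success; geometric, p = 0.09.
P(Y ≤ 8) = 1 − (1−p)^8 = 1 − 0.47025 = 0.52975

0.530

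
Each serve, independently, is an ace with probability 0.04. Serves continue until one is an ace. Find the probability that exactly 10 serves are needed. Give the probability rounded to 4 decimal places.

0.0277

Geometric (trials to first success), p = 0.04.
P(Y = 10) = (1−p)^9 · p = 0.69253 · 0.04 = 0.027701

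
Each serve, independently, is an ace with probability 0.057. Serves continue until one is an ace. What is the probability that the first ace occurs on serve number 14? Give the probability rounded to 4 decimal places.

0.0266

Geometric (trials to first success), p = 0.057.
P(Y = 14) = (1−p)^13 · p = 0.46629 · 0.057 = 0.026578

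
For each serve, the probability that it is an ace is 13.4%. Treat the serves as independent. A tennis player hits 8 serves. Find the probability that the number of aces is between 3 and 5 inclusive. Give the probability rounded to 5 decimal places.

0.07989

X ~ Binomial(8, 0.134); P(3 ≤ X ≤ 5) = Σ C(8,k) p^k (1−p)^(8−k) over k:
  k=3: C(8,3)·0.134^3·0.866^5 = 0.0656284
  k=4: C(8,4)·0.134^4·0.866^4 = 0.0126937
  k=5: C(8,5)·0.134^5·0.866^3 = 0.0015713
Total = 0.0798935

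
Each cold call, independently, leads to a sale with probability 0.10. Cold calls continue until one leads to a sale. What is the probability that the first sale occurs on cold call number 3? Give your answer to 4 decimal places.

0.0810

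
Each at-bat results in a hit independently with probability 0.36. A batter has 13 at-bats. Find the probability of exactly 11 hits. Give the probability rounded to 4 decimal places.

X ~ Binomial(n=13, p=0.36).
P(X=11) = C(13,11) · p^11 · (1−p)^2
= 78 · 1.3162e-05 · 0.4096 = 0.000421

0.0004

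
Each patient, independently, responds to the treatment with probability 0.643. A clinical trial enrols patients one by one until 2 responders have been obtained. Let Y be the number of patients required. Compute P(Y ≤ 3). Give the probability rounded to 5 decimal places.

0.70865

Finishing within 3 patients ⇔ at least 2 successes in the first 3. With X ~ Binomial(3, 0.643), P(Y ≤ 3) = 1 − P(X ≤ 1).
  k=0: C(3,0)·0.643^0·0.357^3 = 0.0454993
  k=1: C(3,1)·0.643^1·0.357^2 = 0.2458491
1 − 0.2913484 = 0.7086516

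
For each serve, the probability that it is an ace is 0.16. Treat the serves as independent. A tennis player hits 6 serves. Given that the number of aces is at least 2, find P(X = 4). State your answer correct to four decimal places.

X ~ Binomial(6, 0.16). Want P(X=4 | X≥2) = P(X=4) / P(X≥2).
P(X=4) = C(6,4)·0.16^4·0.84^2 = 0.006936
P(X≥2) = 1 − 0.351298 − 0.401483 = 0.247219
Ratio = 0.006936 / 0.247219 = 0.028057

0.0281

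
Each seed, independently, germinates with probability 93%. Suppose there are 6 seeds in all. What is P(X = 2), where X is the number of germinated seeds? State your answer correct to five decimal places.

0.00031

X ~ Binomial(n=6, p=0.93).
P(X=2) = C(6,2) · p^2 · (1−p)^4
= 15 · 0.8649 · 2.401e-05 = 0.0003115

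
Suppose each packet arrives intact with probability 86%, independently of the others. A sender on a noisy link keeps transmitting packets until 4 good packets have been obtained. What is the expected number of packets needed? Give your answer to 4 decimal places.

4.6512

Y = total packets until the fourth success; negative binomial with r=4, p=0.86.
E[Y] = r / p = 4 / 0.86 = 4.651163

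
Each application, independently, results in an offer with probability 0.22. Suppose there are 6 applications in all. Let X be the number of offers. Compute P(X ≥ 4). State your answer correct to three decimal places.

0.024

X ~ Binomial(6, 0.22); P(X ≥ 4) = Σ C(6,k) p^k (1−p)^(6−k) over k:
  k=4: C(6,4)·0.22^4·0.78^2 = 0.02138
  k=5: C(6,5)·0.22^5·0.78^1 = 0.00241
  k=6: C(6,6)·0.22^6·0.78^0 = 0.00011
Total = 0.02390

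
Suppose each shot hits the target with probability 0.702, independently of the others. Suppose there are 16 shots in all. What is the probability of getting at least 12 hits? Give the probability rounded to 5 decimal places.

0.45692

X ~ Binomial(16, 0.702); P(X ≥ 12) = Σ C(16,k) p^k (1−p)^(16−k) over k:
  k=12: C(16,12)·0.702^12·0.298^4 = 0.2055804
  k=13: C(16,13)·0.702^13·0.298^3 = 0.1490113
  k=14: C(16,14)·0.702^14·0.298^2 = 0.0752200
  k=15: C(16,15)·0.702^15·0.298^1 = 0.0236261
  k=16: C(16,16)·0.702^16·0.298^0 = 0.0034785
Total = 0.4569164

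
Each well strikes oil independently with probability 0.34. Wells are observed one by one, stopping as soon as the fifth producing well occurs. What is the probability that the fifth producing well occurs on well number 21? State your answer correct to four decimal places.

Y = trial on which the fifth success occurs; negative binomial, r=5, p=0.34.
P(Y=21) = C(20,4) · p^5 · (1−p)^16
= 4845 · 0.0045435 · 0.0012963 = 0.028536

0.0285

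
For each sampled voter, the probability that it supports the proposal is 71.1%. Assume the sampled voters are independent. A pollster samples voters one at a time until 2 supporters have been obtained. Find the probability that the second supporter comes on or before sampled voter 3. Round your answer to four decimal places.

Finishing within 3 sampled voters ⇔ at least 2 successes in the first 3. With X ~ Binomial(3, 0.711), P(Y ≤ 3) = 1 − P(X ≤ 1).
  k=0: C(3,0)·0.711^0·0.289^3 = 0.024138
  k=1: C(3,1)·0.711^1·0.289^2 = 0.178150
1 − 0.202288 = 0.797712

0.7977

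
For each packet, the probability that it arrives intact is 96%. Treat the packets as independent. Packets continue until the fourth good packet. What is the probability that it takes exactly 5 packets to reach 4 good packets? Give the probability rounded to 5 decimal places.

Y = trial on which the fourth success occurs; negative binomial, r=4, p=0.96.
P(Y=5) = C(4,3) · p^4 · (1−p)^1
= 4 · 0.84935 · 0.04 = 0.1358954

0.13590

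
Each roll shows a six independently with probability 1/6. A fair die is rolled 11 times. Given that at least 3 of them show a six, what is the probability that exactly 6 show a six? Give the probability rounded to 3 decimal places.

X ~ Binomial(11, 0.166667). Want P(X=6 | X≥3) = P(X=6) / P(X≥3).
P(X=6) = C(11,6)·0.166667^6·0.833333^5 = 0.00398
P(X≥3) = 1 − 0.13459 − 0.29609 − 0.29609 = 0.27322
Ratio = 0.00398 / 0.27322 = 0.01456

0.015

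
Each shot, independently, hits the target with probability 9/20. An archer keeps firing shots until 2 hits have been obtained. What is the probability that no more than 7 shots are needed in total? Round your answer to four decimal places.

0.8976

Finishing within 7 shots ⇔ at least 2 successes in the first 7. With X ~ Binomial(7, 0.45), P(Y ≤ 7) = 1 − P(X ≤ 1).
  k=0: C(7,0)·0.45^0·0.55^7 = 0.015224
  k=1: C(7,1)·0.45^1·0.55^6 = 0.087194
1 − 0.102418 = 0.897582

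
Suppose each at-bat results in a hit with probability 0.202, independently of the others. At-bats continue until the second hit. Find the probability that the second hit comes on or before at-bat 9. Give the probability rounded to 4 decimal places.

Finishing within 9 at-bats ⇔ at least 2 successes in the first 9. With X ~ Binomial(9, 0.202), P(Y ≤ 9) = 1 − P(X ≤ 1).
  k=0: C(9,0)·0.202^0·0.798^9 = 0.131228
  k=1: C(9,1)·0.202^1·0.798^8 = 0.298963
1 − 0.430191 = 0.569809

0.5698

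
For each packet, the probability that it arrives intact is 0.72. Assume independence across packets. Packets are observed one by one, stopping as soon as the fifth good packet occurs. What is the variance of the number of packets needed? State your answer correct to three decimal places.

Y = total packets until the fifth success; negative binomial with r=5, p=0.72.
Var(Y) = r(1−p)/p² = 5·0.28 / 0.72² = 2.70062

2.701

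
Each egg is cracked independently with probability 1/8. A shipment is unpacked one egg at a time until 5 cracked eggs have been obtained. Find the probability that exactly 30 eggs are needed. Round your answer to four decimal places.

0.0257

Y = trial on which the fifth success occurs; negative binomial, r=5, p=0.125.
P(Y=30) = C(29,4) · p^5 · (1−p)^25
= 23751 · 3.0518e-05 · 0.035498 = 0.025730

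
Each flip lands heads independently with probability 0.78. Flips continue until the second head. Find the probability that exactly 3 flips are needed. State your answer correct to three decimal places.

0.268

Y = trial on which the second success occurs; negative binomial, r=2, p=0.78.
P(Y=3) = C(2,1) · p^2 · (1−p)^1
= 2 · 0.6084 · 0.22 = 0.26770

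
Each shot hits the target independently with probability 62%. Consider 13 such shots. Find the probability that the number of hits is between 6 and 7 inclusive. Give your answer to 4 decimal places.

X ~ Binomial(13, 0.62); P(6 ≤ X ≤ 7) = Σ C(13,k) p^k (1−p)^(13−k) over k:
  k=6: C(13,6)·0.62^6·0.38^7 = 0.111520
  k=7: C(13,7)·0.62^7·0.38^6 = 0.181954
Total = 0.293474

0.2935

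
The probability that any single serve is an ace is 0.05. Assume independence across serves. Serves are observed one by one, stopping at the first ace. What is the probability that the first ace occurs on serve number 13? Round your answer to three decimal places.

Geometric (trials to first success), p = 0.05.
P(Y = 13) = (1−p)^12 · p = 0.54036 · 0.05 = 0.02702

0.027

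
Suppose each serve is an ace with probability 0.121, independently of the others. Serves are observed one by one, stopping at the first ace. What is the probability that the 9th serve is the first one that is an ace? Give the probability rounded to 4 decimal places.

0.0431

Geometric (trials to first success), p = 0.121.
P(Y = 9) = (1−p)^8 · p = 0.35638 · 0.121 = 0.043122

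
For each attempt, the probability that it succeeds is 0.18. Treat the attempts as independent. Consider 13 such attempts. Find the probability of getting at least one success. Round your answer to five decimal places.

0.92422

P(at least one) = 1 − P(none) = 1 − (1 − 0.18)^13
= 1 − 0.0757844 = 0.9242156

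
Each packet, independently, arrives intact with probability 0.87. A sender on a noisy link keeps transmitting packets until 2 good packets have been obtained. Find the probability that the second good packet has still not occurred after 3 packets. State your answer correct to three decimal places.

0.046

Needing more than 3 packets ⇔ fewer than 2 successes in the first 3. With X ~ Binomial(3, 0.87), P(Y > 3) = P(X ≤ 1).
  k=0: C(3,0)·0.87^0·0.13^3 = 0.00220
  k=1: C(3,1)·0.87^1·0.13^2 = 0.04411
P(X ≤ 1) = 0.04631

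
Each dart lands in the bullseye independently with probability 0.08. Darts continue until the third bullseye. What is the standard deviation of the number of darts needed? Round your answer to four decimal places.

Y = total darts until the third success; negative binomial with r=3, p=0.08.
SD(Y) = √[r(1−p)/p²] = √(431.250000) = 20.766560

20.7666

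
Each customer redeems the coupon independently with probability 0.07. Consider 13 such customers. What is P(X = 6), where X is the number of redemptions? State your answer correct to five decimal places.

X ~ Binomial(n=13, p=0.07).
P(X=6) = C(13,6) · p^6 · (1−p)^7
= 1716 · 1.1765e-07 · 0.6017 = 0.0001215

0.00012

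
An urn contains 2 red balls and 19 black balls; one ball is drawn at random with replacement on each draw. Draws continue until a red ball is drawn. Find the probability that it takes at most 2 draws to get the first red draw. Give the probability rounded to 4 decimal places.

Y = number of draws to the first success; geometric, p = 0.095238.
P(Y ≤ 2) = 1 − (1−p)^2 = 1 − 0.818594 = 0.181406

0.1814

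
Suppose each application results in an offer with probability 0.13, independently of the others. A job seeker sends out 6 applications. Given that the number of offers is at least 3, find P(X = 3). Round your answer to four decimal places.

X ~ Binomial(6, 0.13). Want P(X=3 | X≥3) = P(X=3) / P(X≥3).
P(X=3) = C(6,3)·0.13^3·0.87^3 = 0.028935
P(X≥3) = 1 − 0.433626 − 0.388768 − 0.145230 = 0.032376
Ratio = 0.028935 / 0.032376 = 0.893708

0.8937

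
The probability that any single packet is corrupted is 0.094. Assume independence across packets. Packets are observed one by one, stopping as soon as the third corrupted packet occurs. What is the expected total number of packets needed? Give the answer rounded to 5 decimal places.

Y = total packets until the third success; negative binomial with r=3, p=0.094.
E[Y] = r / p = 3 / 0.094 = 31.9148936

31.91489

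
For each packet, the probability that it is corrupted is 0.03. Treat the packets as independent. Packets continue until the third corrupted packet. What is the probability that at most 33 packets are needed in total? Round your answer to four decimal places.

Finishing within 33 packets ⇔ at least 3 successes in the first 33. With X ~ Binomial(33, 0.03), P(Y ≤ 33) = 1 − P(X ≤ 2).
  k=0: C(33,0)·0.03^0·0.97^33 = 0.365988
  k=1: C(33,1)·0.03^1·0.97^32 = 0.373534
  k=2: C(33,2)·0.03^2·0.97^31 = 0.184842
1 − 0.924365 = 0.075635

0.0756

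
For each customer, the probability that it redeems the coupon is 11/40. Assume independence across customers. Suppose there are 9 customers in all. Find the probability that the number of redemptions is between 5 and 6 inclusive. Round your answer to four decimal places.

0.0686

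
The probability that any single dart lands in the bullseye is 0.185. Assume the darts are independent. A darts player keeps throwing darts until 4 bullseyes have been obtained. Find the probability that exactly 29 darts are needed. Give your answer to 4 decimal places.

Y = trial on which the fourth success occurs; negative binomial, r=4, p=0.185.
P(Y=29) = C(28,3) · p^4 · (1−p)^25
= 3276 · 0.0011714 · 0.0060109 = 0.023066

0.0231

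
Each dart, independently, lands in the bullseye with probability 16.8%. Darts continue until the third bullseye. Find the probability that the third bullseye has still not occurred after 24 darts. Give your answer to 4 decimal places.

Needing more than 24 darts ⇔ fewer than 3 successes in the first 24. With X ~ Binomial(24, 0.168), P(Y > 24) = P(X ≤ 2).
  k=0: C(24,0)·0.168^0·0.832^24 = 0.012105
  k=1: C(24,1)·0.168^1·0.832^23 = 0.058662
  k=2: C(24,2)·0.168^2·0.832^22 = 0.136220
P(X ≤ 2) = 0.206987

0.2070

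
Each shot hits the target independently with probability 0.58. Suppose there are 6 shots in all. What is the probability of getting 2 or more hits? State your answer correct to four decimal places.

X ~ Binomial(6, 0.58); P(X ≥ 2) = Σ C(6,k) p^k (1−p)^(6−k) over k:
  k=2: C(6,2)·0.58^2·0.42^4 = 0.157016
  k=3: C(6,3)·0.58^3·0.42^3 = 0.289109
  k=4: C(6,4)·0.58^4·0.42^2 = 0.299434
  k=5: C(6,5)·0.58^5·0.42^1 = 0.165402
  k=6: C(6,6)·0.58^6·0.42^0 = 0.038069
Total = 0.949030

0.9490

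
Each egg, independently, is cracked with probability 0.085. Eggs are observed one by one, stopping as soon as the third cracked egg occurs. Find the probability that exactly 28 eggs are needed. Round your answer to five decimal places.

Y = trial on which the third success occurs; negative binomial, r=3, p=0.085.
P(Y=28) = C(27,2) · p^3 · (1−p)^25
= 351 · 0.00061412 · 0.10852 = 0.0233933

0.02339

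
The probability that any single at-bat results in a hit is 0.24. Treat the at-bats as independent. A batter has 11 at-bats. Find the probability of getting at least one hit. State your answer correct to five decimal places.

0.95114

P(at least one) = 1 − P(none) = 1 − (1 − 0.24)^11
= 1 − 0.0488596 = 0.9511404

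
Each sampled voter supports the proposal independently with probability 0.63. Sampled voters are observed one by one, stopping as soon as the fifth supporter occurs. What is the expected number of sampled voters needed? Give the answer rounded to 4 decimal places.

7.9365

Y = total sampled voters until the fifth success; negative binomial with r=5, p=0.63.
E[Y] = r / p = 5 / 0.63 = 7.936508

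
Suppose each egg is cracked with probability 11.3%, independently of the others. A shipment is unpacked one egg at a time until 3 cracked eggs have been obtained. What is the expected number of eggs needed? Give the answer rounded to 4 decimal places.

Y = total eggs until the third success; negative binomial with r=3, p=0.113.
E[Y] = r / p = 3 / 0.113 = 26.548673

26.5487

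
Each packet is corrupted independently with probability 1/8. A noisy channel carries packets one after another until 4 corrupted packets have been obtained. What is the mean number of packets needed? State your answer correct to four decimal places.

Y = total packets until the fourth success; negative binomial with r=4, p=0.125.
E[Y] = r / p = 4 / 0.125 = 32.000000

32.0000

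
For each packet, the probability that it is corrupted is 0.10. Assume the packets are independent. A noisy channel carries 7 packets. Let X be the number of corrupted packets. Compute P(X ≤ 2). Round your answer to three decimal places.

0.974

X ~ Binomial(7, 0.10); P(X ≤ 2) = Σ C(7,k) p^k (1−p)^(7−k) over k:
  k=0: C(7,0)·0.10^0·0.90^7 = 0.47830
  k=1: C(7,1)·0.10^1·0.90^6 = 0.37201
  k=2: C(7,2)·0.10^2·0.90^5 = 0.12400
Total = 0.97431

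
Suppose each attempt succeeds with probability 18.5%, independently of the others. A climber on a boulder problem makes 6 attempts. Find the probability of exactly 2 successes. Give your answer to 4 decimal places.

0.2265

X ~ Binomial(n=6, p=0.185).
P(X=2) = C(6,2) · p^2 · (1−p)^4
= 15 · 0.034225 · 0.44119 = 0.226498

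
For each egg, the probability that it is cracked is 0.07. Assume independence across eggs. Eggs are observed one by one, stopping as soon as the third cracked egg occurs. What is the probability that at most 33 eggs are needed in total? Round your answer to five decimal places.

0.40954

Finishing within 33 eggs ⇔ at least 3 successes in the first 33. With X ~ Binomial(33, 0.07), P(Y ≤ 33) = 1 − P(X ≤ 2).
  k=0: C(33,0)·0.07^0·0.93^33 = 0.0911879
  k=1: C(33,1)·0.07^1·0.93^32 = 0.2264990
  k=2: C(33,2)·0.07^2·0.93^31 = 0.2727730
1 − 0.5904600 = 0.4095400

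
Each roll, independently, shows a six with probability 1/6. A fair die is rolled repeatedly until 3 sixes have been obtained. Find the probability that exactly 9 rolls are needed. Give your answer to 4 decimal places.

Y = trial on which the third success occurs; negative binomial, r=3, p=0.166667.
P(Y=9) = C(8,2) · p^3 · (1−p)^6
= 28 · 0.0046296 · 0.3349 = 0.043413

0.0434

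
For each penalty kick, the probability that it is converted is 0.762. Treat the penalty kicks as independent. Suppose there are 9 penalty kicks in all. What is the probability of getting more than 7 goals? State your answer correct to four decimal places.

0.3301

X ~ Binomial(9, 0.762); P(X ≥ 8) = Σ C(9,k) p^k (1−p)^(9−k) over k:
  k=8: C(9,8)·0.762^8·0.238^1 = 0.243478
  k=9: C(9,9)·0.762^9·0.238^0 = 0.086615
Total = 0.330093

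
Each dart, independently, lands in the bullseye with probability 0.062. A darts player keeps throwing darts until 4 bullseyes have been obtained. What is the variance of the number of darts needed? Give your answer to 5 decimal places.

976.06660

Y = total darts until the fourth success; negative binomial with r=4, p=0.062.
Var(Y) = r(1−p)/p² = 4·0.938 / 0.062² = 976.0665973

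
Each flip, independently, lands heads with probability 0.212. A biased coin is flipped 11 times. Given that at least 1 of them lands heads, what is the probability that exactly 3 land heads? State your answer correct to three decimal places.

0.252

X ~ Binomial(11, 0.212). Want P(X=3 | X≥1) = P(X=3) / P(X≥1).
P(X=3) = C(11,3)·0.212^3·0.788^8 = 0.23372
P(X≥1) = 1 − 0.07274 = 0.92726
Ratio = 0.23372 / 0.92726 = 0.25206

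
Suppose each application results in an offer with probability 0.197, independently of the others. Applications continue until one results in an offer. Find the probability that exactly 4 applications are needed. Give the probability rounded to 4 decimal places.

Geometric (trials to first success), p = 0.197.
P(Y = 4) = (1−p)^3 · p = 0.51778 · 0.197 = 0.102003

0.1020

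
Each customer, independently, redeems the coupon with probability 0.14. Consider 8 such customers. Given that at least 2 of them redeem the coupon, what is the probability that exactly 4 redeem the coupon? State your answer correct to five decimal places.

0.04728

X ~ Binomial(8, 0.14). Want P(X=4 | X≥2) = P(X=4) / P(X≥2).
P(X=4) = C(8,4)·0.14^4·0.86^4 = 0.0147097
P(X≥2) = 1 − 0.2992179 − 0.3896792 = 0.3111029
Ratio = 0.0147097 / 0.3111029 = 0.0472824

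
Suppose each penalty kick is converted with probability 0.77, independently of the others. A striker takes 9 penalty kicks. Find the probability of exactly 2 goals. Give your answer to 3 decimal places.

X ~ Binomial(n=9, p=0.77).
P(X=2) = C(9,2) · p^2 · (1−p)^7
= 36 · 0.5929 · 3.4048e-05 = 0.00073

0.001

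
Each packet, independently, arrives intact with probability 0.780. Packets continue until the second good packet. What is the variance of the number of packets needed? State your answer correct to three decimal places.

Y = total packets until the second success; negative binomial with r=2, p=0.78.
Var(Y) = r(1−p)/p² = 2·0.22 / 0.78² = 0.72321

0.723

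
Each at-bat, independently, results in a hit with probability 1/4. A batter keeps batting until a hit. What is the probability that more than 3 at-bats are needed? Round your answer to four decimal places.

Y = number of at-bats to the first success; geometric, p = 0.25.
P(Y > 3) = P(first 3 all fail) = (1−p)^3 = 0.421875

0.4219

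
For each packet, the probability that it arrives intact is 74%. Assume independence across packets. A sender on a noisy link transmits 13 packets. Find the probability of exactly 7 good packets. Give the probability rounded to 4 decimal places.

X ~ Binomial(n=13, p=0.74).
P(X=7) = C(13,7) · p^7 · (1−p)^6
= 1716 · 0.12151 · 0.00030892 = 0.064414

0.0644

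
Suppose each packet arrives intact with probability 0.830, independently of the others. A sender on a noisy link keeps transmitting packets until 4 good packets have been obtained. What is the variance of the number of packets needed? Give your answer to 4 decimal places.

0.9871

Y = total packets until the fourth success; negative binomial with r=4, p=0.83.
Var(Y) = r(1−p)/p² = 4·0.17 / 0.83² = 0.987081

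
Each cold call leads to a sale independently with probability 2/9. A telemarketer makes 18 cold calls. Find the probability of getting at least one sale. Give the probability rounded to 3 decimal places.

0.989

P(at least one) = 1 − P(none) = 1 − (1 − 0.222222)^18
= 1 − 0.01085 = 0.98915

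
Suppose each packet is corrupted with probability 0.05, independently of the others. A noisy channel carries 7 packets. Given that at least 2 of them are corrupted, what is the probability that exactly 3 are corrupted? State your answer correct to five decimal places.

0.08029

X ~ Binomial(7, 0.05). Want P(X=3 | X≥2) = P(X=3) / P(X≥2).
P(X=3) = C(7,3)·0.05^3·0.95^4 = 0.0035635
P(X≥2) = 1 − 0.6983373 − 0.2572822 = 0.0443805
Ratio = 0.0035635 / 0.0443805 = 0.0802934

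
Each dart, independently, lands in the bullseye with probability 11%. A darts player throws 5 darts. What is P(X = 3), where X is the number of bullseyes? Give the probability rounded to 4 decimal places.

0.0105

X ~ Binomial(n=5, p=0.11).
P(X=3) = C(5,3) · p^3 · (1−p)^2
= 10 · 0.001331 · 0.7921 = 0.010543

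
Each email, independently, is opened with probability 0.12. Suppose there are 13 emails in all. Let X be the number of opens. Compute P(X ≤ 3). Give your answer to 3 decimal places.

X ~ Binomial(13, 0.12); P(X ≤ 3) = Σ C(13,k) p^k (1−p)^(13−k) over k:
  k=0: C(13,0)·0.12^0·0.88^13 = 0.18979
  k=1: C(13,1)·0.12^1·0.88^12 = 0.33645
  k=2: C(13,2)·0.12^2·0.88^11 = 0.27527
  k=3: C(13,3)·0.12^3·0.88^10 = 0.13764
Total = 0.93915

0.939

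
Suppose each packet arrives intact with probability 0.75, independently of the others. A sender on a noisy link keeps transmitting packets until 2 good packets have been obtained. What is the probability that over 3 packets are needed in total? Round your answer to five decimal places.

Needing more than 3 packets ⇔ fewer than 2 successes in the first 3. With X ~ Binomial(3, 0.75), P(Y > 3) = P(X ≤ 1).
  k=0: C(3,0)·0.75^0·0.25^3 = 0.0156250
  k=1: C(3,1)·0.75^1·0.25^2 = 0.1406250
P(X ≤ 1) = 0.1562500

0.15625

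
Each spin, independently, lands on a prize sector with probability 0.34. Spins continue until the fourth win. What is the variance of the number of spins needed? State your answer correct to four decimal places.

22.8374

Y = total spins until the fourth success; negative binomial with r=4, p=0.34.
Var(Y) = r(1−p)/p² = 4·0.66 / 0.34² = 22.837370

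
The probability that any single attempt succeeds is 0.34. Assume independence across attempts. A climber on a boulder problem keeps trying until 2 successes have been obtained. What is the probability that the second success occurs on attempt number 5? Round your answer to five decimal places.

0.13294

Y = trial on which the second success occurs; negative binomial, r=2, p=0.34.
P(Y=5) = C(4,1) · p^2 · (1−p)^3
= 4 · 0.1156 · 0.2875 = 0.1329382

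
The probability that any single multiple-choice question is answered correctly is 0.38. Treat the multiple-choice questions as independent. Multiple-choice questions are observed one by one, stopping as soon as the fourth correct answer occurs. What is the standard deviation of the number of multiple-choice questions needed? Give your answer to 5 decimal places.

4.14421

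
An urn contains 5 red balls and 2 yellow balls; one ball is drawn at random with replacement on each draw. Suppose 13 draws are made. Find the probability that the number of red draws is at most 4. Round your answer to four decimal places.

X ~ Binomial(13, 0.714286); P(X ≤ 4) = Σ C(13,k) p^k (1−p)^(13−k) over k:
  k=0: C(13,0)·0.714286^0·0.285714^13 = 0.000000
  k=1: C(13,1)·0.714286^1·0.285714^12 = 0.000003
  k=2: C(13,2)·0.714286^2·0.285714^11 = 0.000041
  k=3: C(13,3)·0.714286^3·0.285714^10 = 0.000378
  k=4: C(13,4)·0.714286^4·0.285714^9 = 0.002361
Total = 0.002783

0.0028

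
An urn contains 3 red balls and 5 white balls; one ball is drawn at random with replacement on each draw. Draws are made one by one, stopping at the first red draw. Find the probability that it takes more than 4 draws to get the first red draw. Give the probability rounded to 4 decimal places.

0.1526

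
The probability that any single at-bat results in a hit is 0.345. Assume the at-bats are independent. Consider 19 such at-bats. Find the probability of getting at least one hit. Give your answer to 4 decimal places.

P(at least one) = 1 − P(none) = 1 − (1 − 0.345)^19
= 1 − 0.000323 = 0.999677

0.9997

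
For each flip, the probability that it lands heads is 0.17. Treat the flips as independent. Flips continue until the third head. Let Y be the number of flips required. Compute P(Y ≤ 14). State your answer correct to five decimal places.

0.43410

Finishing within 14 flips ⇔ at least 3 successes in the first 14. With X ~ Binomial(14, 0.17), P(Y ≤ 14) = 1 − P(X ≤ 2).
  k=0: C(14,0)·0.17^0·0.83^14 = 0.0736365
  k=1: C(14,1)·0.17^1·0.83^13 = 0.2111505
  k=2: C(14,2)·0.17^2·0.83^12 = 0.2811100
1 − 0.5658971 = 0.4341029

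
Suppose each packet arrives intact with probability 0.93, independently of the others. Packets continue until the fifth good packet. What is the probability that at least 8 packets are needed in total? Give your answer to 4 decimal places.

0.0097

Needing more than 7 packets ⇔ fewer than 5 successes in the first 7. With X ~ Binomial(7, 0.93), P(Y > 7) = P(X ≤ 4).
  k=0: C(7,0)·0.93^0·0.07^7 = 0.000000
  k=1: C(7,1)·0.93^1·0.07^6 = 0.000001
  k=2: C(7,2)·0.93^2·0.07^5 = 0.000031
  k=3: C(7,3)·0.93^3·0.07^4 = 0.000676
  k=4: C(7,4)·0.93^4·0.07^3 = 0.008980
P(X ≤ 4) = 0.009688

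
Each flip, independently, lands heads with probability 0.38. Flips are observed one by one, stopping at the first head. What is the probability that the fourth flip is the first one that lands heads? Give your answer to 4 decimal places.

0.0906

Geometric (trials to first success), p = 0.38.
P(Y = 4) = (1−p)^3 · p = 0.23833 · 0.38 = 0.090565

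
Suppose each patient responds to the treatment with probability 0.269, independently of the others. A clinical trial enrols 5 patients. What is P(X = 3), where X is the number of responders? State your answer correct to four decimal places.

X ~ Binomial(n=5, p=0.269).
P(X=3) = C(5,3) · p^3 · (1−p)^2
= 10 · 0.019465 · 0.53436 = 0.104014

0.1040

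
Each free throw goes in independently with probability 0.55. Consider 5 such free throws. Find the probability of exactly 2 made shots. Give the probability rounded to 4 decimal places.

0.2757

X ~ Binomial(n=5, p=0.55).
P(X=2) = C(5,2) · p^2 · (1−p)^3
= 10 · 0.3025 · 0.091125 = 0.275653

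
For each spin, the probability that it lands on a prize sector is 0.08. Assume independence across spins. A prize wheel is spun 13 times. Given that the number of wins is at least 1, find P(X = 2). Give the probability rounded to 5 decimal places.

0.30147

X ~ Binomial(13, 0.08). Want P(X=2 | X≥1) = P(X=2) / P(X≥1).
P(X=2) = C(13,2)·0.08^2·0.92^11 = 0.1994990
P(X≥1) = 1 − 0.3382531 = 0.6617469
Ratio = 0.1994990 / 0.6617469 = 0.3014732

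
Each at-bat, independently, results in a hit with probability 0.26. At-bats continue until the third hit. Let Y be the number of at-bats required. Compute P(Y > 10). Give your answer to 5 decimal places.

Needing more than 10 at-bats ⇔ fewer than 3 successes in the first 10. With X ~ Binomial(10, 0.26), P(Y > 10) = P(X ≤ 2).
  k=0: C(10,0)·0.26^0·0.74^10 = 0.0492399
  k=1: C(10,1)·0.26^1·0.74^9 = 0.1730051
  k=2: C(10,2)·0.26^2·0.74^8 = 0.2735350
P(X ≤ 2) = 0.4957800

0.49578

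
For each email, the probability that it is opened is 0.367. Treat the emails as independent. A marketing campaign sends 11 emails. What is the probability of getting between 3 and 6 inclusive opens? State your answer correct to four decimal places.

0.7666

X ~ Binomial(11, 0.367); P(3 ≤ X ≤ 6) = Σ C(11,k) p^k (1−p)^(11−k) over k:
  k=3: C(11,3)·0.367^3·0.633^8 = 0.210238
  k=4: C(11,4)·0.367^4·0.633^7 = 0.243783
  k=5: C(11,5)·0.367^5·0.633^6 = 0.197877
  k=6: C(11,6)·0.367^6·0.633^5 = 0.114725
Total = 0.766623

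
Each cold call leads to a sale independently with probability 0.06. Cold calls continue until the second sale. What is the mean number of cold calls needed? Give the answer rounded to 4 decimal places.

Y = total cold calls until the second success; negative binomial with r=2, p=0.06.
E[Y] = r / p = 2 / 0.06 = 33.333333

33.3333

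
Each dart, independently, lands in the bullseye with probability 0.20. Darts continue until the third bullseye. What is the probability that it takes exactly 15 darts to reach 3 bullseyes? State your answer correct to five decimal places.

0.05003

Y = trial on which the third success occurs; negative binomial, r=3, p=0.20.
P(Y=15) = C(14,2) · p^3 · (1−p)^12
= 91 · 0.008 · 0.068719 = 0.0500278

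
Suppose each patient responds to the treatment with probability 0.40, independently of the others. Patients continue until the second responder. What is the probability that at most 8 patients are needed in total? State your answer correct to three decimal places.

Finishing within 8 patients ⇔ at least 2 successes in the first 8. With X ~ Binomial(8, 0.40), P(Y ≤ 8) = 1 − P(X ≤ 1).
  k=0: C(8,0)·0.40^0·0.60^8 = 0.01680
  k=1: C(8,1)·0.40^1·0.60^7 = 0.08958
1 − 0.10638 = 0.89362

0.894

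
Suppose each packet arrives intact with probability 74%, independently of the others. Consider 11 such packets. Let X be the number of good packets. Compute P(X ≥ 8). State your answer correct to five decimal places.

X ~ Binomial(11, 0.74); P(X ≥ 8) = Σ C(11,k) p^k (1−p)^(11−k) over k:
  k=8: C(11,8)·0.74^8·0.26^3 = 0.2607701
  k=9: C(11,9)·0.74^9·0.26^2 = 0.2473972
  k=10: C(11,10)·0.74^10·0.26^1 = 0.1408261
  k=11: C(11,11)·0.74^11·0.26^0 = 0.0364375
Total = 0.6854310

0.68543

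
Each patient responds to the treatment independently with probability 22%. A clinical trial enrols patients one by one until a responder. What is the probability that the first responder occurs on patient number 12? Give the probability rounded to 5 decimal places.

Geometric (trials to first success), p = 0.22.
P(Y = 12) = (1−p)^11 · p = 0.065019 · 0.22 = 0.0143042

0.01430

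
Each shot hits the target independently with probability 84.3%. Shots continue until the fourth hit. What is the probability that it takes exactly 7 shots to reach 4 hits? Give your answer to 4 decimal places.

0.0391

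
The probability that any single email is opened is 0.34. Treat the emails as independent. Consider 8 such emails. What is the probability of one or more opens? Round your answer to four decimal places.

P(at least one) = 1 − P(none) = 1 − (1 − 0.34)^8
= 1 − 0.036004 = 0.963996

0.9640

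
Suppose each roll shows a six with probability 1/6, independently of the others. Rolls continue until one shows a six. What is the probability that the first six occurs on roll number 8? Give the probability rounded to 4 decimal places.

0.0465

Geometric (trials to first success), p = 0.166667.
P(Y = 8) = (1−p)^7 · p = 0.27908 · 0.166667 = 0.046514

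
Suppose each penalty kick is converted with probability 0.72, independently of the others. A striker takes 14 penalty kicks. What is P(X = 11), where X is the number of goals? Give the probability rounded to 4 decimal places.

0.2154

X ~ Binomial(n=14, p=0.72).
P(X=11) = C(14,11) · p^11 · (1−p)^3
= 364 · 0.026956 · 0.021952 = 0.215394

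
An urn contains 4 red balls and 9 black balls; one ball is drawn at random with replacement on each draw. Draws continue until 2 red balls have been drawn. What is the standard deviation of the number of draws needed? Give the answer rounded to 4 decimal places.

3.8243

Y = total draws until the second success; negative binomial with r=2, p=0.307692.
SD(Y) = √[r(1−p)/p²] = √(14.625000) = 3.824265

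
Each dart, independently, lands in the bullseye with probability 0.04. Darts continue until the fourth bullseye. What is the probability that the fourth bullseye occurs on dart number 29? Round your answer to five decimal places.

0.00302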